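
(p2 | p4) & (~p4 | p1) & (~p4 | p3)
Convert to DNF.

(p2 | p4) & (~p4 | p1) & (~p4 | p3)
≡ (p2 & ~p4 & ~p4) | (p2 & ~p4 & p3) | (p2 & p1 & ~p4) | (p2 & p1 & p3) | (p4 & ~p4 & ~p4) | (p4 & ~p4 & p3) | (p4 & p1 & ~p4) | (p4 & p1 & p3)
≡ (p2 & ~p4) | (p2 & p1 & p3) | (p4 & p1 & p3)

(p2 & ~p4) | (p2 & p1 & p3) | (p4 & p1 & p3)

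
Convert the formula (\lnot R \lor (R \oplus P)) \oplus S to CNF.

(\lnot R \lor (R \oplus P)) \oplus S
= (\lnot R \lor (R \oplus P) \lor S) \land \lnot ((\lnot R \lor (R \oplus P)) \land S)
= (\lnot R \lor ((R \lor P) \land \lnot (R \land P)) \lor S) \land \lnot ((\lnot R \lor (R \oplus P)) \land S)
= (\lnot R \lor ((R \lor P) \land \lnot (R \land P)) \lor S) \land \lnot ((\lnot R \lor ((R \lor P) \land \lnot (R \land P))) \land S)
= (\lnot R \lor ((R \lor P) \land (\lnot R \lor \lnot P)) \lor S) \land \lnot ((\lnot R \lor ((R \lor P) \land \lnot (R \land P))) \land S)
= (\lnot R \lor ((R \lor P) \land (\lnot R \lor \lnot P)) \lor S) \land (\lnot (\lnot R \lor ((R \lor P) \land \lnot (R \land P))) \lor \lnot S)
= (\lnot R \lor ((R \lor P) \land (\lnot R \lor \lnot P)) \lor S) \land ((\lnot \lnot R \land \lnot ((R \lor P) \land \lnot (R \land P))) \lor \lnot S)
= (\lnot R \lor ((R \lor P) \land (\lnot R \lor \lnot P)) \lor S) \land ((R \land \lnot ((R \lor P) \land \lnot (R \land P))) \lor \lnot S)
= (\lnot R \lor ((R \lor P) \land (\lnot R \lor \lnot P)) \lor S) \land ((R \land (\lnot (R \lor P) \lor \lnot \lnot (R \land P))) \lor \lnot S)
= (\lnot R \lor ((R \lor P) \land (\lnot R \lor \lnot P)) \lor S) \land ((R \land ((\lnot R \land \lnot P) \lor \lnot \lnot (R \land P))) \lor \lnot S)
= (\lnot R \lor ((R \lor P) \land (\lnot R \lor \lnot P)) \lor S) \land ((R \land ((\lnot R \land \lnot P) \lor (R \land P))) \lor \lnot S)
= (\lnot R \lor R \lor P \lor S) \land (\lnot R \lor \lnot R \lor \lnot P \lor S) \land (R \lor \lnot S) \land (\lnot R \lor R \lor \lnot S) \land (\lnot R \lor P \lor \lnot S) \land (\lnot P \lor R \lor \lnot S) \land (\lnot P \lor P \lor \lnot S)
= (\lnot R \lor \lnot P \lor S) \land (R \lor \lnot S) \land (\lnot R \lor P \lor \lnot S)

(\lnot R \lor \lnot P \lor S) \land (R \lor \lnot S) \land (\lnot R \lor P \lor \lnot S)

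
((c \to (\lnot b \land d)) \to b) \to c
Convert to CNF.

((c \to (\lnot b \land d)) \to b) \to c
⇔ \lnot ((c \to (\lnot b \land d)) \to b) \lor c   — eliminate \to
⇔ \lnot (\lnot (c \to (\lnot b \land d)) \lor b) \lor c   — eliminate \to
⇔ \lnot (\lnot (\lnot c \lor (\lnot b \land d)) \lor b) \lor c   — eliminate \to
⇔ (\lnot \lnot (\lnot c \lor (\lnot b \land d)) \land \lnot b) \lor c   — De Morgan
⇔ ((\lnot c \lor (\lnot b \land d)) \land \lnot b) \lor c   — double negation
⇔ (\lnot c \lor \lnot b \lor c) \land (\lnot c \lor d \lor c) \land (\lnot b \lor c)   — distribute \lor over \land
⇔ \lnot b \lor c   — simplify

\lnot b \lor c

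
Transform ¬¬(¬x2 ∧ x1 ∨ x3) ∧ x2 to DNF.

¬¬(¬x2 ∧ x1 ∨ x3) ∧ x2
= (¬x2 ∧ x1 ∨ x3) ∧ x2   [double negation]
= ¬x2 ∧ x1 ∧ x2 ∨ x3 ∧ x2   [distribute ∧ over ∨]
= x3 ∧ x2   [simplify]

x3 ∧ x2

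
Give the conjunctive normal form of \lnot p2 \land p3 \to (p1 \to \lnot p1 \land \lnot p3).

p2 \lor \lnot p3 \lor \lnot p1

\lnot p2 \land p3 \to (p1 \to \lnot p1 \land \lnot p3)
= \lnot (\lnot p2 \land p3) \lor (p1 \to \lnot p1 \land \lnot p3)   — eliminate \to
= \lnot (\lnot p2 \land p3) \lor \lnot p1 \lor \lnot p1 \land \lnot p3   — eliminate \to
= \lnot \lnot p2 \lor \lnot p3 \lor \lnot p1 \lor \lnot p1 \land \lnot p3   — De Morgan
= p2 \lor \lnot p3 \lor \lnot p1 \lor \lnot p1 \land \lnot p3   — double negation
= (p2 \lor \lnot p3 \lor \lnot p1 \lor \lnot p1) \land (p2 \lor \lnot p3 \lor \lnot p1 \lor \lnot p3)   — distribute \lor over \land
= p2 \lor \lnot p3 \lor \lnot p1   — simplify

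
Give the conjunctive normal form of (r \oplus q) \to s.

(\lnot r \lor q \lor s) \land (\lnot q \lor r \lor s)

(r \oplus q) \to s
⇔ \lnot (r \oplus q) \lor s   [eliminate \to]
⇔ \lnot ((r \lor q) \land \lnot (r \land q)) \lor s   [expand \oplus]
⇔ \lnot (r \lor q) \lor \lnot \lnot (r \land q) \lor s   [De Morgan]
⇔ (\lnot r \land \lnot q) \lor \lnot \lnot (r \land q) \lor s   [De Morgan]
⇔ (\lnot r \land \lnot q) \lor (r \land q) \lor s   [double negation]
⇔ (\lnot r \lor r \lor s) \land (\lnot r \lor q \lor s) \land (\lnot q \lor r \lor s) \land (\lnot q \lor q \lor s)   [distribute \lor over \land]
⇔ (\lnot r \lor q \lor s) \land (\lnot q \lor r \lor s)   [simplify]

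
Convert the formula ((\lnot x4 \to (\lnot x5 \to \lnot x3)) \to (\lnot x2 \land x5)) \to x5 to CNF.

x4 \lor x5 \lor \lnot x3

((\lnot x4 \to (\lnot x5 \to \lnot x3)) \to (\lnot x2 \land x5)) \to x5
≡ \lnot ((\lnot x4 \to (\lnot x5 \to \lnot x3)) \to (\lnot x2 \land x5)) \lor x5   (eliminate \to)
≡ \lnot (\lnot (\lnot x4 \to (\lnot x5 \to \lnot x3)) \lor (\lnot x2 \land x5)) \lor x5   (eliminate \to)
≡ \lnot (\lnot (\lnot \lnot x4 \lor (\lnot x5 \to \lnot x3)) \lor (\lnot x2 \land x5)) \lor x5   (eliminate \to)
≡ \lnot (\lnot (\lnot \lnot x4 \lor \lnot \lnot x5 \lor \lnot x3) \lor (\lnot x2 \land x5)) \lor x5   (eliminate \to)
≡ (\lnot \lnot (\lnot \lnot x4 \lor \lnot \lnot x5 \lor \lnot x3) \land \lnot (\lnot x2 \land x5)) \lor x5   (De Morgan)
≡ ((\lnot \lnot x4 \lor \lnot \lnot x5 \lor \lnot x3) \land \lnot (\lnot x2 \land x5)) \lor x5   (double negation)
≡ ((x4 \lor \lnot \lnot x5 \lor \lnot x3) \land \lnot (\lnot x2 \land x5)) \lor x5   (double negation)
≡ ((x4 \lor x5 \lor \lnot x3) \land \lnot (\lnot x2 \land x5)) \lor x5   (double negation)
≡ ((x4 \lor x5 \lor \lnot x3) \land (\lnot \lnot x2 \lor \lnot x5)) \lor x5   (De Morgan)
≡ ((x4 \lor x5 \lor \lnot x3) \land (x2 \lor \lnot x5)) \lor x5   (double negation)
≡ (x4 \lor x5 \lor \lnot x3 \lor x5) \land (x2 \lor \lnot x5 \lor x5)   (distribute \lor over \land)
≡ x4 \lor x5 \lor \lnot x3   (simplify)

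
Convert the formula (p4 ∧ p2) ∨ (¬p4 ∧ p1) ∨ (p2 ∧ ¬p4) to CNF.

(p2 ∨ ¬p4) ∧ (p2 ∨ p1)

(p4 ∧ p2) ∨ (¬p4 ∧ p1) ∨ (p2 ∧ ¬p4)
⇔ (p4 ∨ ¬p4 ∨ p2) ∧ (p4 ∨ ¬p4 ∨ ¬p4) ∧ (p4 ∨ p1 ∨ p2) ∧ (p4 ∨ p1 ∨ ¬p4) ∧ (p2 ∨ ¬p4 ∨ p2) ∧ (p2 ∨ ¬p4 ∨ ¬p4) ∧ (p2 ∨ p1 ∨ p2) ∧ (p2 ∨ p1 ∨ ¬p4)
⇔ (p2 ∨ ¬p4) ∧ (p2 ∨ p1)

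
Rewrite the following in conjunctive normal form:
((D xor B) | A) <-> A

((D xor B) | A) <-> A
⇔ (((D xor B) | A) -> A) & (A -> ((D xor B) | A))   [eliminate <->]
⇔ (~((D xor B) | A) | A) & (A -> ((D xor B) | A))   [eliminate ->]
⇔ (~(((D | B) & ~(D & B)) | A) | A) & (A -> ((D xor B) | A))   [expand xor]
⇔ (~(((D | B) & ~(D & B)) | A) | A) & (~A | (D xor B) | A)   [eliminate ->]
⇔ (~(((D | B) & ~(D & B)) | A) | A) & (~A | ((D | B) & ~(D & B)) | A)   [expand xor]
⇔ ((~((D | B) & ~(D & B)) & ~A) | A) & (~A | ((D | B) & ~(D & B)) | A)   [De Morgan]
⇔ (((~(D | B) | ~~(D & B)) & ~A) | A) & (~A | ((D | B) & ~(D & B)) | A)   [De Morgan]
⇔ ((((~D & ~B) | ~~(D & B)) & ~A) | A) & (~A | ((D | B) & ~(D & B)) | A)   [De Morgan]
⇔ ((((~D & ~B) | (D & B)) & ~A) | A) & (~A | ((D | B) & ~(D & B)) | A)   [double negation]
⇔ ((((~D & ~B) | (D & B)) & ~A) | A) & (~A | ((D | B) & (~D | ~B)) | A)   [De Morgan]
⇔ (~D | D | A) & (~D | B | A) & (~B | D | A) & (~B | B | A) & (~A | A) & (~A | D | B | A) & (~A | ~D | ~B | A)   [distribute | over &]
⇔ (~D | B | A) & (~B | D | A)   [simplify]

(~D | B | A) & (~B | D | A)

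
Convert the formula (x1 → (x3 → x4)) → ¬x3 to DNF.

x1 ∧ x3 ∧ ¬x4 ∨ ¬x3

(x1 → (x3 → x4)) → ¬x3
= ¬(x1 → (x3 → x4)) ∨ ¬x3   (eliminate →)
= ¬(¬x1 ∨ (x3 → x4)) ∨ ¬x3   (eliminate →)
= ¬(¬x1 ∨ ¬x3 ∨ x4) ∨ ¬x3   (eliminate →)
= ¬¬x1 ∧ ¬¬x3 ∧ ¬x4 ∨ ¬x3   (De Morgan)
= x1 ∧ ¬¬x3 ∧ ¬x4 ∨ ¬x3   (double negation)
= x1 ∧ x3 ∧ ¬x4 ∨ ¬x3   (double negation)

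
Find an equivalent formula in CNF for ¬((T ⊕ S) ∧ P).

¬((T ⊕ S) ∧ P)
= ¬((T ∨ S) ∧ ¬(T ∧ S) ∧ P)
= ¬(T ∨ S) ∨ ¬¬(T ∧ S) ∨ ¬P
= (¬T ∧ ¬S) ∨ ¬¬(T ∧ S) ∨ ¬P
= (¬T ∧ ¬S) ∨ (T ∧ S) ∨ ¬P
= (¬T ∨ T ∨ ¬P) ∧ (¬T ∨ S ∨ ¬P) ∧ (¬S ∨ T ∨ ¬P) ∧ (¬S ∨ S ∨ ¬P)
= (¬T ∨ S ∨ ¬P) ∧ (¬S ∨ T ∨ ¬P)

(¬T ∨ S ∨ ¬P) ∧ (¬S ∨ T ∨ ¬P)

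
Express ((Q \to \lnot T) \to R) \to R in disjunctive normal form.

(\lnot Q \land \lnot R) \lor (\lnot T \land \lnot R) \lor R

((Q \to \lnot T) \to R) \to R
= \lnot ((Q \to \lnot T) \to R) \lor R   — eliminate \to
= \lnot (\lnot (Q \to \lnot T) \lor R) \lor R   — eliminate \to
= \lnot (\lnot (\lnot Q \lor \lnot T) \lor R) \lor R   — eliminate \to
= (\lnot \lnot (\lnot Q \lor \lnot T) \land \lnot R) \lor R   — De Morgan
= ((\lnot Q \lor \lnot T) \land \lnot R) \lor R   — double negation
= (\lnot Q \land \lnot R) \lor (\lnot T \land \lnot R) \lor R   — distribute \land over \lor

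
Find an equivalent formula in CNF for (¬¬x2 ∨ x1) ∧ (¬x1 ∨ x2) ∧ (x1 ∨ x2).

(¬¬x2 ∨ x1) ∧ (¬x1 ∨ x2) ∧ (x1 ∨ x2)
≡ (x2 ∨ x1) ∧ (¬x1 ∨ x2) ∧ (x1 ∨ x2)   [double negation]
≡ (x2 ∨ x1) ∧ (¬x1 ∨ x2)   [simplify]

(x2 ∨ x1) ∧ (¬x1 ∨ x2)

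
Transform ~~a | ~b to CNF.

a | ~b

~~a | ~b
⇔ a | ~b   — double negation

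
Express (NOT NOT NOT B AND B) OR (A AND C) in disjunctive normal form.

(NOT NOT NOT B AND B) OR (A AND C)
≡ (NOT B AND B) OR (A AND C)
≡ A AND C

A AND C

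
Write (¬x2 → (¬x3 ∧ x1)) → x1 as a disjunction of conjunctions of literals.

(¬x2 ∧ x3) ∨ (¬x2 ∧ ¬x1) ∨ x1

(¬x2 → (¬x3 ∧ x1)) → x1
≡ ¬(¬x2 → (¬x3 ∧ x1)) ∨ x1   (eliminate →)
≡ ¬(¬¬x2 ∨ (¬x3 ∧ x1)) ∨ x1   (eliminate →)
≡ (¬¬¬x2 ∧ ¬(¬x3 ∧ x1)) ∨ x1   (De Morgan)
≡ (¬x2 ∧ ¬(¬x3 ∧ x1)) ∨ x1   (double negation)
≡ (¬x2 ∧ (¬¬x3 ∨ ¬x1)) ∨ x1   (De Morgan)
≡ (¬x2 ∧ (x3 ∨ ¬x1)) ∨ x1   (double negation)
≡ (¬x2 ∧ x3) ∨ (¬x2 ∧ ¬x1) ∨ x1   (distribute ∧ over ∨)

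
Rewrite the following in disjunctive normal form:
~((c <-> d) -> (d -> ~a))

d & c & a

~((c <-> d) -> (d -> ~a))
⇔ ~(~(c <-> d) | (d -> ~a))
⇔ ~(~((c -> d) & (d -> c)) | (d -> ~a))
⇔ ~(~((~c | d) & (d -> c)) | (d -> ~a))
⇔ ~(~((~c | d) & (~d | c)) | (d -> ~a))
⇔ ~(~((~c | d) & (~d | c)) | ~d | ~a)
⇔ ~~((~c | d) & (~d | c)) & ~~d & ~~a
⇔ (~c | d) & (~d | c) & ~~d & ~~a
⇔ (~c | d) & (~d | c) & d & ~~a
⇔ (~c | d) & (~d | c) & d & a
⇔ (~c & ~d & d & a) | (~c & c & d & a) | (d & ~d & d & a) | (d & c & d & a)
⇔ d & c & a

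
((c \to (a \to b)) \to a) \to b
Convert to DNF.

\lnot a \lor b

((c \to (a \to b)) \to a) \to b
≡ \lnot ((c \to (a \to b)) \to a) \lor b   (eliminate \to)
≡ \lnot (\lnot (c \to (a \to b)) \lor a) \lor b   (eliminate \to)
≡ \lnot (\lnot (\lnot c \lor (a \to b)) \lor a) \lor b   (eliminate \to)
≡ \lnot (\lnot (\lnot c \lor \lnot a \lor b) \lor a) \lor b   (eliminate \to)
≡ (\lnot \lnot (\lnot c \lor \lnot a \lor b) \land \lnot a) \lor b   (De Morgan)
≡ ((\lnot c \lor \lnot a \lor b) \land \lnot a) \lor b   (double negation)
≡ (\lnot c \land \lnot a) \lor (\lnot a \land \lnot a) \lor (b \land \lnot a) \lor b   (distribute \land over \lor)
≡ \lnot a \lor b   (simplify)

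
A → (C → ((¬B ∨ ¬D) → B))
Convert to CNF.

¬A ∨ ¬C ∨ B

A → (C → ((¬B ∨ ¬D) → B))
⇔ ¬A ∨ (C → ((¬B ∨ ¬D) → B))   [eliminate →]
⇔ ¬A ∨ ¬C ∨ ((¬B ∨ ¬D) → B)   [eliminate →]
⇔ ¬A ∨ ¬C ∨ ¬(¬B ∨ ¬D) ∨ B   [eliminate →]
⇔ ¬A ∨ ¬C ∨ (¬¬B ∧ ¬¬D) ∨ B   [De Morgan]
⇔ ¬A ∨ ¬C ∨ (B ∧ ¬¬D) ∨ B   [double negation]
⇔ ¬A ∨ ¬C ∨ (B ∧ D) ∨ B   [double negation]
⇔ (¬A ∨ ¬C ∨ B ∨ B) ∧ (¬A ∨ ¬C ∨ D ∨ B)   [distribute ∨ over ∧]
⇔ ¬A ∨ ¬C ∨ B   [simplify]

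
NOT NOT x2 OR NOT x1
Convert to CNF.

x2 OR NOT x1

NOT NOT x2 OR NOT x1
≡ x2 OR NOT x1   [double negation]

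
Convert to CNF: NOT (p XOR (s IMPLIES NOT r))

NOT (p XOR (s IMPLIES NOT r))
≡ NOT ((p OR (s IMPLIES NOT r)) AND NOT (p AND (s IMPLIES NOT r)))   [expand XOR]
≡ NOT ((p OR NOT s OR NOT r) AND NOT (p AND (s IMPLIES NOT r)))   [eliminate IMPLIES]
≡ NOT ((p OR NOT s OR NOT r) AND NOT (p AND (NOT s OR NOT r)))   [eliminate IMPLIES]
≡ NOT (p OR NOT s OR NOT r) OR NOT NOT (p AND (NOT s OR NOT r))   [De Morgan]
≡ (NOT p AND NOT NOT s AND NOT NOT r) OR NOT NOT (p AND (NOT s OR NOT r))   [De Morgan]
≡ (NOT p AND s AND NOT NOT r) OR NOT NOT (p AND (NOT s OR NOT r))   [double negation]
≡ (NOT p AND s AND r) OR NOT NOT (p AND (NOT s OR NOT r))   [double negation]
≡ (NOT p AND s AND r) OR (p AND (NOT s OR NOT r))   [double negation]
≡ (NOT p OR p) AND (NOT p OR NOT s OR NOT r) AND (s OR p) AND (s OR NOT s OR NOT r) AND (r OR p) AND (r OR NOT s OR NOT r)   [distribute OR over AND]
≡ (NOT p OR NOT s OR NOT r) AND (s OR p) AND (r OR p)   [simplify]

(NOT p OR NOT s OR NOT r) AND (s OR p) AND (r OR p)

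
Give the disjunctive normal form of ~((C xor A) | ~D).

(~C & ~A & D) | (A & C & D)

~((C xor A) | ~D)
⇔ ~((C & ~A) | (~C & A) | ~D)   [expand xor]
⇔ ~(C & ~A) & ~(~C & A) & ~~D   [De Morgan]
⇔ (~C | ~~A) & ~(~C & A) & ~~D   [De Morgan]
⇔ (~C | A) & ~(~C & A) & ~~D   [double negation]
⇔ (~C | A) & (~~C | ~A) & ~~D   [De Morgan]
⇔ (~C | A) & (C | ~A) & ~~D   [double negation]
⇔ (~C | A) & (C | ~A) & D   [double negation]
⇔ (~C & C & D) | (~C & ~A & D) | (A & C & D) | (A & ~A & D)   [distribute & over |]
⇔ (~C & ~A & D) | (A & C & D)   [simplify]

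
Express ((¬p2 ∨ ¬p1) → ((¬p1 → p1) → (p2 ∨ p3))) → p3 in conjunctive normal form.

(p1 ∨ p3) ∧ (¬p2 ∨ p3)

((¬p2 ∨ ¬p1) → ((¬p1 → p1) → (p2 ∨ p3))) → p3
≡ ¬((¬p2 ∨ ¬p1) → ((¬p1 → p1) → (p2 ∨ p3))) ∨ p3   [eliminate →]
≡ ¬(¬(¬p2 ∨ ¬p1) ∨ ((¬p1 → p1) → (p2 ∨ p3))) ∨ p3   [eliminate →]
≡ ¬(¬(¬p2 ∨ ¬p1) ∨ ¬(¬p1 → p1) ∨ p2 ∨ p3) ∨ p3   [eliminate →]
≡ ¬(¬(¬p2 ∨ ¬p1) ∨ ¬(¬¬p1 ∨ p1) ∨ p2 ∨ p3) ∨ p3   [eliminate →]
≡ (¬¬(¬p2 ∨ ¬p1) ∧ ¬¬(¬¬p1 ∨ p1) ∧ ¬p2 ∧ ¬p3) ∨ p3   [De Morgan]
≡ ((¬p2 ∨ ¬p1) ∧ ¬¬(¬¬p1 ∨ p1) ∧ ¬p2 ∧ ¬p3) ∨ p3   [double negation]
≡ ((¬p2 ∨ ¬p1) ∧ (¬¬p1 ∨ p1) ∧ ¬p2 ∧ ¬p3) ∨ p3   [double negation]
≡ ((¬p2 ∨ ¬p1) ∧ (p1 ∨ p1) ∧ ¬p2 ∧ ¬p3) ∨ p3   [double negation]
≡ (¬p2 ∨ ¬p1 ∨ p3) ∧ (p1 ∨ p1 ∨ p3) ∧ (¬p2 ∨ p3) ∧ (¬p3 ∨ p3)   [distribute ∨ over ∧]
≡ (p1 ∨ p3) ∧ (¬p2 ∨ p3)   [simplify]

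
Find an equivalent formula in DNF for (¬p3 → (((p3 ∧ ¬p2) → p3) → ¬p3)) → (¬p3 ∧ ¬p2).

¬p3 ∧ ¬p2

(¬p3 → (((p3 ∧ ¬p2) → p3) → ¬p3)) → (¬p3 ∧ ¬p2)
⇔ ¬(¬p3 → (((p3 ∧ ¬p2) → p3) → ¬p3)) ∨ (¬p3 ∧ ¬p2)   — eliminate →
⇔ ¬(¬¬p3 ∨ (((p3 ∧ ¬p2) → p3) → ¬p3)) ∨ (¬p3 ∧ ¬p2)   — eliminate →
⇔ ¬(¬¬p3 ∨ ¬((p3 ∧ ¬p2) → p3) ∨ ¬p3) ∨ (¬p3 ∧ ¬p2)   — eliminate →
⇔ ¬(¬¬p3 ∨ ¬(¬(p3 ∧ ¬p2) ∨ p3) ∨ ¬p3) ∨ (¬p3 ∧ ¬p2)   — eliminate →
⇔ (¬¬¬p3 ∧ ¬¬(¬(p3 ∧ ¬p2) ∨ p3) ∧ ¬¬p3) ∨ (¬p3 ∧ ¬p2)   — De Morgan
⇔ (¬p3 ∧ ¬¬(¬(p3 ∧ ¬p2) ∨ p3) ∧ ¬¬p3) ∨ (¬p3 ∧ ¬p2)   — double negation
⇔ (¬p3 ∧ (¬(p3 ∧ ¬p2) ∨ p3) ∧ ¬¬p3) ∨ (¬p3 ∧ ¬p2)   — double negation
⇔ (¬p3 ∧ (¬p3 ∨ ¬¬p2 ∨ p3) ∧ ¬¬p3) ∨ (¬p3 ∧ ¬p2)   — De Morgan
⇔ (¬p3 ∧ (¬p3 ∨ p2 ∨ p3) ∧ ¬¬p3) ∨ (¬p3 ∧ ¬p2)   — double negation
⇔ (¬p3 ∧ (¬p3 ∨ p2 ∨ p3) ∧ p3) ∨ (¬p3 ∧ ¬p2)   — double negation
⇔ (¬p3 ∧ ¬p3 ∧ p3) ∨ (¬p3 ∧ p2 ∧ p3) ∨ (¬p3 ∧ p3 ∧ p3) ∨ (¬p3 ∧ ¬p2)   — distribute ∧ over ∨
⇔ ¬p3 ∧ ¬p2   — simplify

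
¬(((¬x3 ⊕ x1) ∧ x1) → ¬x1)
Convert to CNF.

(x3 ∨ ¬x1) ∧ x1

¬(((¬x3 ⊕ x1) ∧ x1) → ¬x1)
≡ ¬(¬((¬x3 ⊕ x1) ∧ x1) ∨ ¬x1)   (eliminate →)
≡ ¬(¬((¬x3 ∨ x1) ∧ ¬(¬x3 ∧ x1) ∧ x1) ∨ ¬x1)   (expand ⊕)
≡ ¬¬((¬x3 ∨ x1) ∧ ¬(¬x3 ∧ x1) ∧ x1) ∧ ¬¬x1   (De Morgan)
≡ (¬x3 ∨ x1) ∧ ¬(¬x3 ∧ x1) ∧ x1 ∧ ¬¬x1   (double negation)
≡ (¬x3 ∨ x1) ∧ (¬¬x3 ∨ ¬x1) ∧ x1 ∧ ¬¬x1   (De Morgan)
≡ (¬x3 ∨ x1) ∧ (x3 ∨ ¬x1) ∧ x1 ∧ ¬¬x1   (double negation)
≡ (¬x3 ∨ x1) ∧ (x3 ∨ ¬x1) ∧ x1 ∧ x1   (double negation)
≡ (x3 ∨ ¬x1) ∧ x1   (simplify)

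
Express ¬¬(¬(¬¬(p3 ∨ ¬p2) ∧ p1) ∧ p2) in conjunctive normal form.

(¬p3 ∨ ¬p1) ∧ p2

¬¬(¬(¬¬(p3 ∨ ¬p2) ∧ p1) ∧ p2)
= ¬(¬¬(p3 ∨ ¬p2) ∧ p1) ∧ p2   (double negation)
= (¬¬¬(p3 ∨ ¬p2) ∨ ¬p1) ∧ p2   (De Morgan)
= (¬(p3 ∨ ¬p2) ∨ ¬p1) ∧ p2   (double negation)
= ((¬p3 ∧ ¬¬p2) ∨ ¬p1) ∧ p2   (De Morgan)
= ((¬p3 ∧ p2) ∨ ¬p1) ∧ p2   (double negation)
= (¬p3 ∨ ¬p1) ∧ (p2 ∨ ¬p1) ∧ p2   (distribute ∨ over ∧)
= (¬p3 ∨ ¬p1) ∧ p2   (simplify)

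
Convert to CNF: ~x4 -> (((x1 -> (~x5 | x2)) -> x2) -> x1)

~x4 -> (((x1 -> (~x5 | x2)) -> x2) -> x1)
⇔ ~~x4 | (((x1 -> (~x5 | x2)) -> x2) -> x1)   [eliminate ->]
⇔ ~~x4 | ~((x1 -> (~x5 | x2)) -> x2) | x1   [eliminate ->]
⇔ ~~x4 | ~(~(x1 -> (~x5 | x2)) | x2) | x1   [eliminate ->]
⇔ ~~x4 | ~(~(~x1 | ~x5 | x2) | x2) | x1   [eliminate ->]
⇔ x4 | ~(~(~x1 | ~x5 | x2) | x2) | x1   [double negation]
⇔ x4 | (~~(~x1 | ~x5 | x2) & ~x2) | x1   [De Morgan]
⇔ x4 | ((~x1 | ~x5 | x2) & ~x2) | x1   [double negation]
⇔ (x4 | ~x1 | ~x5 | x2 | x1) & (x4 | ~x2 | x1)   [distribute | over &]
⇔ x4 | ~x2 | x1   [simplify]

x4 | ~x2 | x1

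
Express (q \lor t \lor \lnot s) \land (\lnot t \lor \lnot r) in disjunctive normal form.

(q \land \lnot t) \lor (q \land \lnot r) \lor (t \land \lnot r) \lor (\lnot s \land \lnot t) \lor (\lnot s \land \lnot r)

(q \lor t \lor \lnot s) \land (\lnot t \lor \lnot r)
≡ (q \land \lnot t) \lor (q \land \lnot r) \lor (t \land \lnot t) \lor (t \land \lnot r) \lor (\lnot s \land \lnot t) \lor (\lnot s \land \lnot r)   — distribute \land over \lor
≡ (q \land \lnot t) \lor (q \land \lnot r) \lor (t \land \lnot r) \lor (\lnot s \land \lnot t) \lor (\lnot s \land \lnot r)   — simplify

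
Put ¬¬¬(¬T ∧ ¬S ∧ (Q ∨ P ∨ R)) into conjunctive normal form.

¬¬¬(¬T ∧ ¬S ∧ (Q ∨ P ∨ R))
≡ ¬(¬T ∧ ¬S ∧ (Q ∨ P ∨ R))   [double negation]
≡ ¬¬T ∨ ¬¬S ∨ ¬(Q ∨ P ∨ R)   [De Morgan]
≡ T ∨ ¬¬S ∨ ¬(Q ∨ P ∨ R)   [double negation]
≡ T ∨ S ∨ ¬(Q ∨ P ∨ R)   [double negation]
≡ T ∨ S ∨ (¬Q ∧ ¬P ∧ ¬R)   [De Morgan]
≡ (T ∨ S ∨ ¬Q) ∧ (T ∨ S ∨ ¬P) ∧ (T ∨ S ∨ ¬R)   [distribute ∨ over ∧]

(T ∨ S ∨ ¬Q) ∧ (T ∨ S ∨ ¬P) ∧ (T ∨ S ∨ ¬R)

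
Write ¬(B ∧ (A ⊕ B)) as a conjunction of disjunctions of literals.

¬(B ∧ (A ⊕ B))
≡ ¬(B ∧ (A ∨ B) ∧ ¬(A ∧ B))   — expand ⊕
≡ ¬B ∨ ¬(A ∨ B) ∨ ¬¬(A ∧ B)   — De Morgan
≡ ¬B ∨ (¬A ∧ ¬B) ∨ ¬¬(A ∧ B)   — De Morgan
≡ ¬B ∨ (¬A ∧ ¬B) ∨ (A ∧ B)   — double negation
≡ (¬B ∨ ¬A ∨ A) ∧ (¬B ∨ ¬A ∨ B) ∧ (¬B ∨ ¬B ∨ A) ∧ (¬B ∨ ¬B ∨ B)   — distribute ∨ over ∧
≡ ¬B ∨ A   — simplify

¬B ∨ A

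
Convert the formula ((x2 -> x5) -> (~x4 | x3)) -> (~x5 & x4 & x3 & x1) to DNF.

((x2 -> x5) -> (~x4 | x3)) -> (~x5 & x4 & x3 & x1)
= ~((x2 -> x5) -> (~x4 | x3)) | (~x5 & x4 & x3 & x1)   — eliminate ->
= ~(~(x2 -> x5) | ~x4 | x3) | (~x5 & x4 & x3 & x1)   — eliminate ->
= ~(~(~x2 | x5) | ~x4 | x3) | (~x5 & x4 & x3 & x1)   — eliminate ->
= (~~(~x2 | x5) & ~~x4 & ~x3) | (~x5 & x4 & x3 & x1)   — De Morgan
= ((~x2 | x5) & ~~x4 & ~x3) | (~x5 & x4 & x3 & x1)   — double negation
= ((~x2 | x5) & x4 & ~x3) | (~x5 & x4 & x3 & x1)   — double negation
= (~x2 & x4 & ~x3) | (x5 & x4 & ~x3) | (~x5 & x4 & x3 & x1)   — distribute & over |

(~x2 & x4 & ~x3) | (x5 & x4 & ~x3) | (~x5 & x4 & x3 & x1)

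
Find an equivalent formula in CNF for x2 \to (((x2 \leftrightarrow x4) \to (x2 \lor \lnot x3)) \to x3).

\lnot x2 \lor x3

x2 \to (((x2 \leftrightarrow x4) \to (x2 \lor \lnot x3)) \to x3)
≡ \lnot x2 \lor (((x2 \leftrightarrow x4) \to (x2 \lor \lnot x3)) \to x3)
≡ \lnot x2 \lor \lnot ((x2 \leftrightarrow x4) \to (x2 \lor \lnot x3)) \lor x3
≡ \lnot x2 \lor \lnot (\lnot (x2 \leftrightarrow x4) \lor x2 \lor \lnot x3) \lor x3
≡ \lnot x2 \lor \lnot (\lnot ((x2 \to x4) \land (x4 \to x2)) \lor x2 \lor \lnot x3) \lor x3
≡ \lnot x2 \lor \lnot (\lnot ((\lnot x2 \lor x4) \land (x4 \to x2)) \lor x2 \lor \lnot x3) \lor x3
≡ \lnot x2 \lor \lnot (\lnot ((\lnot x2 \lor x4) \land (\lnot x4 \lor x2)) \lor x2 \lor \lnot x3) \lor x3
≡ \lnot x2 \lor (\lnot \lnot ((\lnot x2 \lor x4) \land (\lnot x4 \lor x2)) \land \lnot x2 \land \lnot \lnot x3) \lor x3
≡ \lnot x2 \lor ((\lnot x2 \lor x4) \land (\lnot x4 \lor x2) \land \lnot x2 \land \lnot \lnot x3) \lor x3
≡ \lnot x2 \lor ((\lnot x2 \lor x4) \land (\lnot x4 \lor x2) \land \lnot x2 \land x3) \lor x3
≡ (\lnot x2 \lor \lnot x2 \lor x4 \lor x3) \land (\lnot x2 \lor \lnot x4 \lor x2 \lor x3) \land (\lnot x2 \lor \lnot x2 \lor x3) \land (\lnot x2 \lor x3 \lor x3)
≡ \lnot x2 \lor x3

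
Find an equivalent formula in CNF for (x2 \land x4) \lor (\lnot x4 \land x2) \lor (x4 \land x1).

(x2 \lor x4) \land (x2 \lor x1)

(x2 \land x4) \lor (\lnot x4 \land x2) \lor (x4 \land x1)
= (x2 \lor \lnot x4 \lor x4) \land (x2 \lor \lnot x4 \lor x1) \land (x2 \lor x2 \lor x4) \land (x2 \lor x2 \lor x1) \land (x4 \lor \lnot x4 \lor x4) \land (x4 \lor \lnot x4 \lor x1) \land (x4 \lor x2 \lor x4) \land (x4 \lor x2 \lor x1)   [distribute \lor over \land]
= (x2 \lor x4) \land (x2 \lor x1)   [simplify]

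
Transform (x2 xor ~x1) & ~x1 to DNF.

(x2 xor ~x1) & ~x1
⇔ ((x2 & ~~x1) | (~x2 & ~x1)) & ~x1   [expand xor]
⇔ ((x2 & x1) | (~x2 & ~x1)) & ~x1   [double negation]
⇔ (x2 & x1 & ~x1) | (~x2 & ~x1 & ~x1)   [distribute & over |]
⇔ ~x2 & ~x1   [simplify]

~x2 & ~x1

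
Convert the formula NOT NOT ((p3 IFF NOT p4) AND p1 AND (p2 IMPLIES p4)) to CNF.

NOT NOT ((p3 IFF NOT p4) AND p1 AND (p2 IMPLIES p4))
= NOT NOT ((p3 IMPLIES NOT p4) AND (NOT p4 IMPLIES p3) AND p1 AND (p2 IMPLIES p4))   [eliminate IFF]
= NOT NOT ((NOT p3 OR NOT p4) AND (NOT p4 IMPLIES p3) AND p1 AND (p2 IMPLIES p4))   [eliminate IMPLIES]
= NOT NOT ((NOT p3 OR NOT p4) AND (NOT NOT p4 OR p3) AND p1 AND (p2 IMPLIES p4))   [eliminate IMPLIES]
= NOT NOT ((NOT p3 OR NOT p4) AND (NOT NOT p4 OR p3) AND p1 AND (NOT p2 OR p4))   [eliminate IMPLIES]
= (NOT p3 OR NOT p4) AND (NOT NOT p4 OR p3) AND p1 AND (NOT p2 OR p4)   [double negation]
= (NOT p3 OR NOT p4) AND (p4 OR p3) AND p1 AND (NOT p2 OR p4)   [double negation]

(NOT p3 OR NOT p4) AND (p4 OR p3) AND p1 AND (NOT p2 OR p4)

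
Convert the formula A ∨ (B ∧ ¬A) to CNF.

A ∨ B

A ∨ (B ∧ ¬A)
≡ (A ∨ B) ∧ (A ∨ ¬A)   [distribute ∨ over ∧]
≡ A ∨ B   [simplify]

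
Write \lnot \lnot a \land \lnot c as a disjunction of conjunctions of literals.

\lnot \lnot a \land \lnot c
= a \land \lnot c   [double negation]

a \land \lnot c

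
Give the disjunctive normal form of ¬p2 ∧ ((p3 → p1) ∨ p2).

¬p2 ∧ ((p3 → p1) ∨ p2)
≡ ¬p2 ∧ (¬p3 ∨ p1 ∨ p2)   [eliminate →]
≡ (¬p2 ∧ ¬p3) ∨ (¬p2 ∧ p1) ∨ (¬p2 ∧ p2)   [distribute ∧ over ∨]
≡ (¬p2 ∧ ¬p3) ∨ (¬p2 ∧ p1)   [simplify]

(¬p2 ∧ ¬p3) ∨ (¬p2 ∧ p1)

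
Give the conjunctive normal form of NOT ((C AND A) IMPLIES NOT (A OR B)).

NOT ((C AND A) IMPLIES NOT (A OR B))
≡ NOT (NOT (C AND A) OR NOT (A OR B))
≡ NOT NOT (C AND A) AND NOT NOT (A OR B)
≡ C AND A AND NOT NOT (A OR B)
≡ C AND A AND (A OR B)
≡ C AND A

C AND A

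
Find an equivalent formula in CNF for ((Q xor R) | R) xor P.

((Q xor R) | R) xor P
= ((Q xor R) | R | P) & ~(((Q xor R) | R) & P)   [expand xor]
= (((Q | R) & ~(Q & R)) | R | P) & ~(((Q xor R) | R) & P)   [expand xor]
= (((Q | R) & ~(Q & R)) | R | P) & ~((((Q | R) & ~(Q & R)) | R) & P)   [expand xor]
= (((Q | R) & (~Q | ~R)) | R | P) & ~((((Q | R) & ~(Q & R)) | R) & P)   [De Morgan]
= (((Q | R) & (~Q | ~R)) | R | P) & (~(((Q | R) & ~(Q & R)) | R) | ~P)   [De Morgan]
= (((Q | R) & (~Q | ~R)) | R | P) & ((~((Q | R) & ~(Q & R)) & ~R) | ~P)   [De Morgan]
= (((Q | R) & (~Q | ~R)) | R | P) & (((~(Q | R) | ~~(Q & R)) & ~R) | ~P)   [De Morgan]
= (((Q | R) & (~Q | ~R)) | R | P) & ((((~Q & ~R) | ~~(Q & R)) & ~R) | ~P)   [De Morgan]
= (((Q | R) & (~Q | ~R)) | R | P) & ((((~Q & ~R) | (Q & R)) & ~R) | ~P)   [double negation]
= (Q | R | R | P) & (~Q | ~R | R | P) & (~Q | Q | ~P) & (~Q | R | ~P) & (~R | Q | ~P) & (~R | R | ~P) & (~R | ~P)   [distribute | over &]
= (Q | R | P) & (~Q | R | ~P) & (~R | ~P)   [simplify]

(Q | R | P) & (~Q | R | ~P) & (~R | ~P)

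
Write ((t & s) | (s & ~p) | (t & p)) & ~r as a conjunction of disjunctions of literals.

((t & s) | (s & ~p) | (t & p)) & ~r
⇔ (t | s | t) & (t | s | p) & (t | ~p | t) & (t | ~p | p) & (s | s | t) & (s | s | p) & (s | ~p | t) & (s | ~p | p) & ~r   — distribute | over &
⇔ (t | s) & (t | ~p) & (s | p) & ~r   — simplify

(t | s) & (t | ~p) & (s | p) & ~r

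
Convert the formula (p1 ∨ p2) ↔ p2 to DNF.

(¬p1 ∧ ¬p2) ∨ p2

(p1 ∨ p2) ↔ p2
⇔ ((p1 ∨ p2) → p2) ∧ (p2 → (p1 ∨ p2))   [eliminate ↔]
⇔ (¬(p1 ∨ p2) ∨ p2) ∧ (p2 → (p1 ∨ p2))   [eliminate →]
⇔ (¬(p1 ∨ p2) ∨ p2) ∧ (¬p2 ∨ p1 ∨ p2)   [eliminate →]
⇔ ((¬p1 ∧ ¬p2) ∨ p2) ∧ (¬p2 ∨ p1 ∨ p2)   [De Morgan]
⇔ (¬p1 ∧ ¬p2 ∧ ¬p2) ∨ (¬p1 ∧ ¬p2 ∧ p1) ∨ (¬p1 ∧ ¬p2 ∧ p2) ∨ (p2 ∧ ¬p2) ∨ (p2 ∧ p1) ∨ (p2 ∧ p2)   [distribute ∧ over ∨]
⇔ (¬p1 ∧ ¬p2) ∨ p2   [simplify]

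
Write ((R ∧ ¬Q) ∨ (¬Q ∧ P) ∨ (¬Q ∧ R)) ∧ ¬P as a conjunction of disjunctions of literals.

((R ∧ ¬Q) ∨ (¬Q ∧ P) ∨ (¬Q ∧ R)) ∧ ¬P
⇔ (R ∨ ¬Q ∨ ¬Q) ∧ (R ∨ ¬Q ∨ R) ∧ (R ∨ P ∨ ¬Q) ∧ (R ∨ P ∨ R) ∧ (¬Q ∨ ¬Q ∨ ¬Q) ∧ (¬Q ∨ ¬Q ∨ R) ∧ (¬Q ∨ P ∨ ¬Q) ∧ (¬Q ∨ P ∨ R) ∧ ¬P   [distribute ∨ over ∧]
⇔ (R ∨ P) ∧ ¬Q ∧ ¬P   [simplify]

(R ∨ P) ∧ ¬Q ∧ ¬P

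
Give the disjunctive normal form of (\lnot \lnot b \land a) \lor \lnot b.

(b \land a) \lor \lnot b

(\lnot \lnot b \land a) \lor \lnot b
≡ (b \land a) \lor \lnot b   [double negation]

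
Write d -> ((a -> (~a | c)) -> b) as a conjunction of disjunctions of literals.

(~d | a | b) & (~d | ~c | b)

d -> ((a -> (~a | c)) -> b)
≡ ~d | ((a -> (~a | c)) -> b)   (eliminate ->)
≡ ~d | ~(a -> (~a | c)) | b   (eliminate ->)
≡ ~d | ~(~a | ~a | c) | b   (eliminate ->)
≡ ~d | (~~a & ~~a & ~c) | b   (De Morgan)
≡ ~d | (a & ~~a & ~c) | b   (double negation)
≡ ~d | (a & a & ~c) | b   (double negation)
≡ (~d | a | b) & (~d | a | b) & (~d | ~c | b)   (distribute | over &)
≡ (~d | a | b) & (~d | ~c | b)   (simplify)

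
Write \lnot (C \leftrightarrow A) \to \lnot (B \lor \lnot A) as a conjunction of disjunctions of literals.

(\lnot C \lor A) \land (\lnot A \lor C \lor \lnot B)

\lnot (C \leftrightarrow A) \to \lnot (B \lor \lnot A)
≡ \lnot \lnot (C \leftrightarrow A) \lor \lnot (B \lor \lnot A)   [eliminate \to]
≡ \lnot \lnot ((C \to A) \land (A \to C)) \lor \lnot (B \lor \lnot A)   [eliminate \leftrightarrow]
≡ \lnot \lnot ((\lnot C \lor A) \land (A \to C)) \lor \lnot (B \lor \lnot A)   [eliminate \to]
≡ \lnot \lnot ((\lnot C \lor A) \land (\lnot A \lor C)) \lor \lnot (B \lor \lnot A)   [eliminate \to]
≡ ((\lnot C \lor A) \land (\lnot A \lor C)) \lor \lnot (B \lor \lnot A)   [double negation]
≡ ((\lnot C \lor A) \land (\lnot A \lor C)) \lor (\lnot B \land \lnot \lnot A)   [De Morgan]
≡ ((\lnot C \lor A) \land (\lnot A \lor C)) \lor (\lnot B \land A)   [double negation]
≡ (\lnot C \lor A \lor \lnot B) \land (\lnot C \lor A \lor A) \land (\lnot A \lor C \lor \lnot B) \land (\lnot A \lor C \lor A)   [distribute \lor over \land]
≡ (\lnot C \lor A) \land (\lnot A \lor C \lor \lnot B)   [simplify]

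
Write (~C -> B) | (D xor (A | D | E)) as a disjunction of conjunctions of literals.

(~C -> B) | (D xor (A | D | E))
≡ ~~C | B | (D xor (A | D | E))   (eliminate ->)
≡ ~~C | B | (D & ~(A | D | E)) | (~D & (A | D | E))   (expand xor)
≡ C | B | (D & ~(A | D | E)) | (~D & (A | D | E))   (double negation)
≡ C | B | (D & ~A & ~D & ~E) | (~D & (A | D | E))   (De Morgan)
≡ C | B | (D & ~A & ~D & ~E) | (~D & A) | (~D & D) | (~D & E)   (distribute & over |)
≡ C | B | (~D & A) | (~D & E)   (simplify)

C | B | (~D & A) | (~D & E)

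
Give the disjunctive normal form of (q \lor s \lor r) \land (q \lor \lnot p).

(q \lor s \lor r) \land (q \lor \lnot p)
= (q \land q) \lor (q \land \lnot p) \lor (s \land q) \lor (s \land \lnot p) \lor (r \land q) \lor (r \land \lnot p)   [distribute \land over \lor]
= q \lor (s \land \lnot p) \lor (r \land \lnot p)   [simplify]

q \lor (s \land \lnot p) \lor (r \land \lnot p)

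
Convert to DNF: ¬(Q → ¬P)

Q ∧ P

¬(Q → ¬P)
≡ ¬(¬Q ∨ ¬P)   [eliminate →]
≡ ¬¬Q ∧ ¬¬P   [De Morgan]
≡ Q ∧ ¬¬P   [double negation]
≡ Q ∧ P   [double negation]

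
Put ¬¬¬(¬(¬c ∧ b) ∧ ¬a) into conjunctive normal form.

(¬c ∨ a) ∧ (b ∨ a)

¬¬¬(¬(¬c ∧ b) ∧ ¬a)
≡ ¬(¬(¬c ∧ b) ∧ ¬a)   [double negation]
≡ ¬¬(¬c ∧ b) ∨ ¬¬a   [De Morgan]
≡ ¬c ∧ b ∨ ¬¬a   [double negation]
≡ ¬c ∧ b ∨ a   [double negation]
≡ (¬c ∨ a) ∧ (b ∨ a)   [distribute ∨ over ∧]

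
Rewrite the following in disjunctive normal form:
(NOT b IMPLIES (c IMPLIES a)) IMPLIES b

(NOT b IMPLIES (c IMPLIES a)) IMPLIES b
⇔ NOT (NOT b IMPLIES (c IMPLIES a)) OR b   — eliminate IMPLIES
⇔ NOT (NOT NOT b OR (c IMPLIES a)) OR b   — eliminate IMPLIES
⇔ NOT (NOT NOT b OR NOT c OR a) OR b   — eliminate IMPLIES
⇔ (NOT NOT NOT b AND NOT NOT c AND NOT a) OR b   — De Morgan
⇔ (NOT b AND NOT NOT c AND NOT a) OR b   — double negation
⇔ (NOT b AND c AND NOT a) OR b   — double negation

(NOT b AND c AND NOT a) OR b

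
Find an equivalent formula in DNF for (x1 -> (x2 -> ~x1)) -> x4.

(x1 & x2) | x4

(x1 -> (x2 -> ~x1)) -> x4
≡ ~(x1 -> (x2 -> ~x1)) | x4
≡ ~(~x1 | (x2 -> ~x1)) | x4
≡ ~(~x1 | ~x2 | ~x1) | x4
≡ (~~x1 & ~~x2 & ~~x1) | x4
≡ (x1 & ~~x2 & ~~x1) | x4
≡ (x1 & x2 & ~~x1) | x4
≡ (x1 & x2 & x1) | x4
≡ (x1 & x2) | x4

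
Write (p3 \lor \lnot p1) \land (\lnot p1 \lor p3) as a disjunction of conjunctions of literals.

(p3 \lor \lnot p1) \land (\lnot p1 \lor p3)
≡ p3 \land \lnot p1 \lor p3 \land p3 \lor \lnot p1 \land \lnot p1 \lor \lnot p1 \land p3   — distribute \land over \lor
≡ p3 \lor \lnot p1   — simplify

p3 \lor \lnot p1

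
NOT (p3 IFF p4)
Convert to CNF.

NOT (p3 IFF p4)
⇔ NOT ((p3 IMPLIES p4) AND (p4 IMPLIES p3))   [eliminate IFF]
⇔ NOT ((NOT p3 OR p4) AND (p4 IMPLIES p3))   [eliminate IMPLIES]
⇔ NOT ((NOT p3 OR p4) AND (NOT p4 OR p3))   [eliminate IMPLIES]
⇔ NOT (NOT p3 OR p4) OR NOT (NOT p4 OR p3)   [De Morgan]
⇔ (NOT NOT p3 AND NOT p4) OR NOT (NOT p4 OR p3)   [De Morgan]
⇔ (p3 AND NOT p4) OR NOT (NOT p4 OR p3)   [double negation]
⇔ (p3 AND NOT p4) OR (NOT NOT p4 AND NOT p3)   [De Morgan]
⇔ (p3 AND NOT p4) OR (p4 AND NOT p3)   [double negation]
⇔ (p3 OR p4) AND (p3 OR NOT p3) AND (NOT p4 OR p4) AND (NOT p4 OR NOT p3)   [distribute OR over AND]
⇔ (p3 OR p4) AND (NOT p4 OR NOT p3)   [simplify]

(p3 OR p4) AND (NOT p4 OR NOT p3)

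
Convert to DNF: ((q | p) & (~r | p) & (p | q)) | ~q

((q | p) & (~r | p) & (p | q)) | ~q
⇔ (q & ~r & p) | (q & ~r & q) | (q & p & p) | (q & p & q) | (p & ~r & p) | (p & ~r & q) | (p & p & p) | (p & p & q) | ~q   (distribute & over |)
⇔ (q & ~r) | p | ~q   (simplify)

(q & ~r) | p | ~q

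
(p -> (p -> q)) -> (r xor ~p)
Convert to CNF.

(p -> (p -> q)) -> (r xor ~p)
⇔ ~(p -> (p -> q)) | (r xor ~p)   [eliminate ->]
⇔ ~(~p | (p -> q)) | (r xor ~p)   [eliminate ->]
⇔ ~(~p | ~p | q) | (r xor ~p)   [eliminate ->]
⇔ ~(~p | ~p | q) | ((r | ~p) & ~(r & ~p))   [expand xor]
⇔ (~~p & ~~p & ~q) | ((r | ~p) & ~(r & ~p))   [De Morgan]
⇔ (p & ~~p & ~q) | ((r | ~p) & ~(r & ~p))   [double negation]
⇔ (p & p & ~q) | ((r | ~p) & ~(r & ~p))   [double negation]
⇔ (p & p & ~q) | ((r | ~p) & (~r | ~~p))   [De Morgan]
⇔ (p & p & ~q) | ((r | ~p) & (~r | p))   [double negation]
⇔ (p | r | ~p) & (p | ~r | p) & (p | r | ~p) & (p | ~r | p) & (~q | r | ~p) & (~q | ~r | p)   [distribute | over &]
⇔ (p | ~r) & (~q | r | ~p)   [simplify]

(p | ~r) & (~q | r | ~p)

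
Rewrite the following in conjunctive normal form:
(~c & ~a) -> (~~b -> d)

(~c & ~a) -> (~~b -> d)
= ~(~c & ~a) | (~~b -> d)   [eliminate ->]
= ~(~c & ~a) | ~~~b | d   [eliminate ->]
= ~~c | ~~a | ~~~b | d   [De Morgan]
= c | ~~a | ~~~b | d   [double negation]
= c | a | ~~~b | d   [double negation]
= c | a | ~b | d   [double negation]

c | a | ~b | d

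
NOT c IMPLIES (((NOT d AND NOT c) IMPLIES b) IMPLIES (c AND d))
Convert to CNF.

NOT c IMPLIES (((NOT d AND NOT c) IMPLIES b) IMPLIES (c AND d))
⇔ NOT NOT c OR (((NOT d AND NOT c) IMPLIES b) IMPLIES (c AND d))   [eliminate IMPLIES]
⇔ NOT NOT c OR NOT ((NOT d AND NOT c) IMPLIES b) OR (c AND d)   [eliminate IMPLIES]
⇔ NOT NOT c OR NOT (NOT (NOT d AND NOT c) OR b) OR (c AND d)   [eliminate IMPLIES]
⇔ c OR NOT (NOT (NOT d AND NOT c) OR b) OR (c AND d)   [double negation]
⇔ c OR (NOT NOT (NOT d AND NOT c) AND NOT b) OR (c AND d)   [De Morgan]
⇔ c OR (NOT d AND NOT c AND NOT b) OR (c AND d)   [double negation]
⇔ (c OR NOT d OR c) AND (c OR NOT d OR d) AND (c OR NOT c OR c) AND (c OR NOT c OR d) AND (c OR NOT b OR c) AND (c OR NOT b OR d)   [distribute OR over AND]
⇔ (c OR NOT d) AND (c OR NOT b)   [simplify]

(c OR NOT d) AND (c OR NOT b)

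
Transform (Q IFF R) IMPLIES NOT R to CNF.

NOT R OR NOT Q

(Q IFF R) IMPLIES NOT R
≡ NOT (Q IFF R) OR NOT R   (eliminate IMPLIES)
≡ NOT ((Q IMPLIES R) AND (R IMPLIES Q)) OR NOT R   (eliminate IFF)
≡ NOT ((NOT Q OR R) AND (R IMPLIES Q)) OR NOT R   (eliminate IMPLIES)
≡ NOT ((NOT Q OR R) AND (NOT R OR Q)) OR NOT R   (eliminate IMPLIES)
≡ NOT (NOT Q OR R) OR NOT (NOT R OR Q) OR NOT R   (De Morgan)
≡ (NOT NOT Q AND NOT R) OR NOT (NOT R OR Q) OR NOT R   (De Morgan)
≡ (Q AND NOT R) OR NOT (NOT R OR Q) OR NOT R   (double negation)
≡ (Q AND NOT R) OR (NOT NOT R AND NOT Q) OR NOT R   (De Morgan)
≡ (Q AND NOT R) OR (R AND NOT Q) OR NOT R   (double negation)
≡ (Q OR R OR NOT R) AND (Q OR NOT Q OR NOT R) AND (NOT R OR R OR NOT R) AND (NOT R OR NOT Q OR NOT R)   (distribute OR over AND)
≡ NOT R OR NOT Q   (simplify)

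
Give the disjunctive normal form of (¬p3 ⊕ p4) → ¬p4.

(¬p3 ⊕ p4) → ¬p4
= ¬(¬p3 ⊕ p4) ∨ ¬p4   [eliminate →]
= ¬((¬p3 ∧ ¬p4) ∨ (¬¬p3 ∧ p4)) ∨ ¬p4   [expand ⊕]
= (¬(¬p3 ∧ ¬p4) ∧ ¬(¬¬p3 ∧ p4)) ∨ ¬p4   [De Morgan]
= ((¬¬p3 ∨ ¬¬p4) ∧ ¬(¬¬p3 ∧ p4)) ∨ ¬p4   [De Morgan]
= ((p3 ∨ ¬¬p4) ∧ ¬(¬¬p3 ∧ p4)) ∨ ¬p4   [double negation]
= ((p3 ∨ p4) ∧ ¬(¬¬p3 ∧ p4)) ∨ ¬p4   [double negation]
= ((p3 ∨ p4) ∧ (¬¬¬p3 ∨ ¬p4)) ∨ ¬p4   [De Morgan]
= ((p3 ∨ p4) ∧ (¬p3 ∨ ¬p4)) ∨ ¬p4   [double negation]
= (p3 ∧ ¬p3) ∨ (p3 ∧ ¬p4) ∨ (p4 ∧ ¬p3) ∨ (p4 ∧ ¬p4) ∨ ¬p4   [distribute ∧ over ∨]
= (p4 ∧ ¬p3) ∨ ¬p4   [simplify]

(p4 ∧ ¬p3) ∨ ¬p4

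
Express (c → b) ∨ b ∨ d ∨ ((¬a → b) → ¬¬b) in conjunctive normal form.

(c → b) ∨ b ∨ d ∨ ((¬a → b) → ¬¬b)
⇔ ¬c ∨ b ∨ b ∨ d ∨ ((¬a → b) → ¬¬b)   [eliminate →]
⇔ ¬c ∨ b ∨ b ∨ d ∨ ¬(¬a → b) ∨ ¬¬b   [eliminate →]
⇔ ¬c ∨ b ∨ b ∨ d ∨ ¬(¬¬a ∨ b) ∨ ¬¬b   [eliminate →]
⇔ ¬c ∨ b ∨ b ∨ d ∨ (¬¬¬a ∧ ¬b) ∨ ¬¬b   [De Morgan]
⇔ ¬c ∨ b ∨ b ∨ d ∨ (¬a ∧ ¬b) ∨ ¬¬b   [double negation]
⇔ ¬c ∨ b ∨ b ∨ d ∨ (¬a ∧ ¬b) ∨ b   [double negation]
⇔ (¬c ∨ b ∨ b ∨ d ∨ ¬a ∨ b) ∧ (¬c ∨ b ∨ b ∨ d ∨ ¬b ∨ b)   [distribute ∨ over ∧]
⇔ ¬c ∨ b ∨ d ∨ ¬a   [simplify]

¬c ∨ b ∨ d ∨ ¬a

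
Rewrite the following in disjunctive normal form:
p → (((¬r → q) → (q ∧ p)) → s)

¬p ∨ (r ∧ ¬q) ∨ s

p → (((¬r → q) → (q ∧ p)) → s)
⇔ ¬p ∨ (((¬r → q) → (q ∧ p)) → s)   (eliminate →)
⇔ ¬p ∨ ¬((¬r → q) → (q ∧ p)) ∨ s   (eliminate →)
⇔ ¬p ∨ ¬(¬(¬r → q) ∨ (q ∧ p)) ∨ s   (eliminate →)
⇔ ¬p ∨ ¬(¬(¬¬r ∨ q) ∨ (q ∧ p)) ∨ s   (eliminate →)
⇔ ¬p ∨ (¬¬(¬¬r ∨ q) ∧ ¬(q ∧ p)) ∨ s   (De Morgan)
⇔ ¬p ∨ ((¬¬r ∨ q) ∧ ¬(q ∧ p)) ∨ s   (double negation)
⇔ ¬p ∨ ((r ∨ q) ∧ ¬(q ∧ p)) ∨ s   (double negation)
⇔ ¬p ∨ ((r ∨ q) ∧ (¬q ∨ ¬p)) ∨ s   (De Morgan)
⇔ ¬p ∨ (r ∧ ¬q) ∨ (r ∧ ¬p) ∨ (q ∧ ¬q) ∨ (q ∧ ¬p) ∨ s   (distribute ∧ over ∨)
⇔ ¬p ∨ (r ∧ ¬q) ∨ s   (simplify)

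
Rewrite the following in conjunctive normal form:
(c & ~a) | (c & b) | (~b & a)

(c | ~b) & (c | a)

(c & ~a) | (c & b) | (~b & a)
≡ (c | c | ~b) & (c | c | a) & (c | b | ~b) & (c | b | a) & (~a | c | ~b) & (~a | c | a) & (~a | b | ~b) & (~a | b | a)   (distribute | over &)
≡ (c | ~b) & (c | a)   (simplify)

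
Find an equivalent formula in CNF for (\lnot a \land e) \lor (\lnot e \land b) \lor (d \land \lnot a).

(\lnot a \lor \lnot e) \land (\lnot a \lor b) \land (e \lor b \lor d)

(\lnot a \land e) \lor (\lnot e \land b) \lor (d \land \lnot a)
≡ (\lnot a \lor \lnot e \lor d) \land (\lnot a \lor \lnot e \lor \lnot a) \land (\lnot a \lor b \lor d) \land (\lnot a \lor b \lor \lnot a) \land (e \lor \lnot e \lor d) \land (e \lor \lnot e \lor \lnot a) \land (e \lor b \lor d) \land (e \lor b \lor \lnot a)   [distribute \lor over \land]
≡ (\lnot a \lor \lnot e) \land (\lnot a \lor b) \land (e \lor b \lor d)   [simplify]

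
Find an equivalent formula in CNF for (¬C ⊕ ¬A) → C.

C ∨ ¬A

(¬C ⊕ ¬A) → C
⇔ ¬(¬C ⊕ ¬A) ∨ C
⇔ ¬((¬C ∨ ¬A) ∧ ¬(¬C ∧ ¬A)) ∨ C
⇔ ¬(¬C ∨ ¬A) ∨ ¬¬(¬C ∧ ¬A) ∨ C
⇔ (¬¬C ∧ ¬¬A) ∨ ¬¬(¬C ∧ ¬A) ∨ C
⇔ (C ∧ ¬¬A) ∨ ¬¬(¬C ∧ ¬A) ∨ C
⇔ (C ∧ A) ∨ ¬¬(¬C ∧ ¬A) ∨ C
⇔ (C ∧ A) ∨ (¬C ∧ ¬A) ∨ C
⇔ (C ∨ ¬C ∨ C) ∧ (C ∨ ¬A ∨ C) ∧ (A ∨ ¬C ∨ C) ∧ (A ∨ ¬A ∨ C)
⇔ C ∨ ¬A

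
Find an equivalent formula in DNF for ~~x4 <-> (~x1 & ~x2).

(~x4 & x1) | (~x4 & x2) | (~x1 & ~x2 & x4)

~~x4 <-> (~x1 & ~x2)
≡ (~~x4 -> (~x1 & ~x2)) & ((~x1 & ~x2) -> ~~x4)   (eliminate <->)
≡ (~~~x4 | (~x1 & ~x2)) & ((~x1 & ~x2) -> ~~x4)   (eliminate ->)
≡ (~~~x4 | (~x1 & ~x2)) & (~(~x1 & ~x2) | ~~x4)   (eliminate ->)
≡ (~x4 | (~x1 & ~x2)) & (~(~x1 & ~x2) | ~~x4)   (double negation)
≡ (~x4 | (~x1 & ~x2)) & (~~x1 | ~~x2 | ~~x4)   (De Morgan)
≡ (~x4 | (~x1 & ~x2)) & (x1 | ~~x2 | ~~x4)   (double negation)
≡ (~x4 | (~x1 & ~x2)) & (x1 | x2 | ~~x4)   (double negation)
≡ (~x4 | (~x1 & ~x2)) & (x1 | x2 | x4)   (double negation)
≡ (~x4 & x1) | (~x4 & x2) | (~x4 & x4) | (~x1 & ~x2 & x1) | (~x1 & ~x2 & x2) | (~x1 & ~x2 & x4)   (distribute & over |)
≡ (~x4 & x1) | (~x4 & x2) | (~x1 & ~x2 & x4)   (simplify)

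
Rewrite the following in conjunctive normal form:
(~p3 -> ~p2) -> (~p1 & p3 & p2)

(~p3 -> ~p2) -> (~p1 & p3 & p2)
≡ ~(~p3 -> ~p2) | (~p1 & p3 & p2)   [eliminate ->]
≡ ~(~~p3 | ~p2) | (~p1 & p3 & p2)   [eliminate ->]
≡ (~~~p3 & ~~p2) | (~p1 & p3 & p2)   [De Morgan]
≡ (~p3 & ~~p2) | (~p1 & p3 & p2)   [double negation]
≡ (~p3 & p2) | (~p1 & p3 & p2)   [double negation]
≡ (~p3 | ~p1) & (~p3 | p3) & (~p3 | p2) & (p2 | ~p1) & (p2 | p3) & (p2 | p2)   [distribute | over &]
≡ (~p3 | ~p1) & p2   [simplify]

(~p3 | ~p1) & p2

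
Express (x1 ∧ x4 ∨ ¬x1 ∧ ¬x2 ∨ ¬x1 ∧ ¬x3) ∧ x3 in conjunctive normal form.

(x1 ∧ x4 ∨ ¬x1 ∧ ¬x2 ∨ ¬x1 ∧ ¬x3) ∧ x3
≡ (x1 ∨ ¬x1 ∨ ¬x1) ∧ (x1 ∨ ¬x1 ∨ ¬x3) ∧ (x1 ∨ ¬x2 ∨ ¬x1) ∧ (x1 ∨ ¬x2 ∨ ¬x3) ∧ (x4 ∨ ¬x1 ∨ ¬x1) ∧ (x4 ∨ ¬x1 ∨ ¬x3) ∧ (x4 ∨ ¬x2 ∨ ¬x1) ∧ (x4 ∨ ¬x2 ∨ ¬x3) ∧ x3   (distribute ∨ over ∧)
≡ (x1 ∨ ¬x2 ∨ ¬x3) ∧ (x4 ∨ ¬x1) ∧ (x4 ∨ ¬x2 ∨ ¬x3) ∧ x3   (simplify)

(x1 ∨ ¬x2 ∨ ¬x3) ∧ (x4 ∨ ¬x1) ∧ (x4 ∨ ¬x2 ∨ ¬x3) ∧ x3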